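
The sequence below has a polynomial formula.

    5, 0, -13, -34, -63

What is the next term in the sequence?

-100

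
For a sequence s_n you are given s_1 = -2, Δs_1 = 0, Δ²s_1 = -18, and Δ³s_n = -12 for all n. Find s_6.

-302

Build the table forward from the leading diagonal:
Third differences: -12, -12, -12, -12, -12, -12
Second differences: -18, -30, -42, -54, -66, -78
First differences: 0, -18, -48, -90, -144, -210
s: -2, -2, -20, -68, -158, -302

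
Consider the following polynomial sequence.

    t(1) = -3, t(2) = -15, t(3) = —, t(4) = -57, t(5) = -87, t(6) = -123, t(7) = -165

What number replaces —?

-33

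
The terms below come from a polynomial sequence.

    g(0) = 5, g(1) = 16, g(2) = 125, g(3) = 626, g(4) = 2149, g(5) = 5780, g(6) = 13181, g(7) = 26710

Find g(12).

11  109  501  1523  3631  7401  13529
98  392  1022  2108  3770  6128
294  630  1086  1662  2358
336  456  576  696
120  120  120
Fifth differences constant at 120.
696 + 120 = 816;  2358 + 816 = 3174;  6128 + 3174 = 9302;  13529 + 9302 = 22831;  26710 + 22831 = 49541
816 + 120 = 936;  3174 + 936 = 4110;  9302 + 4110 = 13412;  22831 + 13412 = 36243;  49541 + 36243 = 85784
936 + 120 = 1056;  4110 + 1056 = 5166;  13412 + 5166 = 18578;  36243 + 18578 = 54821;  85784 + 54821 = 140605
1056 + 120 = 1176;  5166 + 1176 = 6342;  18578 + 6342 = 24920;  54821 + 24920 = 79741;  140605 + 79741 = 220346
1176 + 120 = 1296;  6342 + 1296 = 7638;  24920 + 7638 = 32558;  79741 + 32558 = 112299;  220346 + 112299 = 332645

332645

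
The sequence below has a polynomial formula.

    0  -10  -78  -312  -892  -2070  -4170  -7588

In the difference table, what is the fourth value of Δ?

D1: -10, -68, -234, -580, -1178, -2100, -3418
D2: -58, -166, -346, -598, -922, -1318
D3: -108, -180, -252, -324, -396
D4: -72, -72, -72, -72

-580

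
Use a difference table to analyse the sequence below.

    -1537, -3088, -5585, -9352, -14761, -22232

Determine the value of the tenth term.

First differences: -1551  -2497  -3767  -5409  -7471
Second differences: -946  -1270  -1642  -2062
Third differences: -324  -372  -420
Fourth differences: -48  -48
The fourth differences are constant (-48).
-420 − 48 = -468;  -2062 − 468 = -2530;  -7471 − 2530 = -10001;  -22232 − 10001 = -32233
-468 − 48 = -516;  -2530 − 516 = -3046;  -10001 − 3046 = -13047;  -32233 − 13047 = -45280
-516 − 48 = -564;  -3046 − 564 = -3610;  -13047 − 3610 = -16657;  -45280 − 16657 = -61937
-564 − 48 = -612;  -3610 − 612 = -4222;  -16657 − 4222 = -20879;  -61937 − 20879 = -82816

-82816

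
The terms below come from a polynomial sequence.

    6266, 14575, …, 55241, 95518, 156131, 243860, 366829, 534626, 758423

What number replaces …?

29744

Using the last 7 terms:
Δ: 40277  60613  87729  122969  167797  223797
Δ²: 20336  27116  35240  44828  56000
Δ³: 6780  8124  9588  11172
Δ⁴: 1344  1464  1584
Δ⁵: 120  120
Constant fifth difference = 120.
Extend backward: 1344 − 120 = 1224;  6780 − 1224 = 5556;  20336 − 5556 = 14780;  40277 − 14780 = 25497;  55241 − 25497 = 29744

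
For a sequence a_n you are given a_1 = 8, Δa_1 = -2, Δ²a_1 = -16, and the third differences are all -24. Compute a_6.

-402

Build the table forward from the leading diagonal:
Δ³: -24  -24  -24  -24  -24  -24
Δ²: -16  -40  -64  -88  -112  -136
Δ: -2  -18  -58  -122  -210  -322
a: 8  6  -12  -70  -192  -402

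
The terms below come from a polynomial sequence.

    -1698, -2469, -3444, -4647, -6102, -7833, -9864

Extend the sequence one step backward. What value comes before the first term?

Δ: -771  -975  -1203  -1455  -1731  -2031
Δ²: -204  -228  -252  -276  -300
Δ³: -24  -24  -24  -24
The third differences are constant at -24.
Work back: -204 + 24 = -180;  -771 + 180 = -591;  -1698 + 591 = -1107

-1107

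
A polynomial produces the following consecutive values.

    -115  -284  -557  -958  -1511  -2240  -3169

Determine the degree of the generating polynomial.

3

First differences: -169, -273, -401, -553, -729, -929
Second differences: -104, -128, -152, -176, -200
Third differences: -24, -24, -24, -24
The third differences are constant, so the polynomial has degree 3.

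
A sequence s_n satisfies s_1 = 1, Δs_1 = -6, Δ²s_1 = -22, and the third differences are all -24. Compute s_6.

-489

Build the table forward from the leading diagonal:
Third differences: -24, -24, -24, -24, -24, -24
Second differences: -22, -46, -70, -94, -118, -142
First differences: -6, -28, -74, -144, -238, -356
s: 1, -5, -33, -107, -251, -489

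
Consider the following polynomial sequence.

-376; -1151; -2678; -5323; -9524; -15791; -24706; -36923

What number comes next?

-775 , -1527 , -2645 , -4201 , -6267 , -8915 , -12217
-752 , -1118 , -1556 , -2066 , -2648 , -3302
-366 , -438 , -510 , -582 , -654
-72 , -72 , -72 , -72
Constant fourth difference = -72, so extend:
-654 − 72 = -726;  -3302 − 726 = -4028;  -12217 − 4028 = -16245;  -36923 − 16245 = -53168

-53168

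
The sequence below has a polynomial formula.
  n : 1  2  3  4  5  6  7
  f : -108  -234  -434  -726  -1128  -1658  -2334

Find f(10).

-126  -200  -292  -402  -530  -676
-74  -92  -110  -128  -146
-18  -18  -18  -18
Third differences constant at -18.
-146 − 18 = -164;  -676 − 164 = -840;  -2334 − 840 = -3174
-164 − 18 = -182;  -840 − 182 = -1022;  -3174 − 1022 = -4196
-182 − 18 = -200;  -1022 − 200 = -1222;  -4196 − 1222 = -5418

-5418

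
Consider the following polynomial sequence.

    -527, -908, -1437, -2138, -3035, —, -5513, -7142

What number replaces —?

-4152

Using the first 5 terms:
-381, -529, -701, -897
-148, -172, -196
-24, -24
Constant third difference = -24.
Extend forward: -196 − 24 = -220;  -897 − 220 = -1117;  -3035 − 1117 = -4152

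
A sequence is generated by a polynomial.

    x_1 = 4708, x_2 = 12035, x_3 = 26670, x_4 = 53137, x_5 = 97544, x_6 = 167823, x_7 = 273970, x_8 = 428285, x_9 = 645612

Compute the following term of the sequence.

D1: 7327 , 14635 , 26467 , 44407 , 70279 , 106147 , 154315 , 217327
D2: 7308 , 11832 , 17940 , 25872 , 35868 , 48168 , 63012
D3: 4524 , 6108 , 7932 , 9996 , 12300 , 14844
D4: 1584 , 1824 , 2064 , 2304 , 2544
D5: 240 , 240 , 240 , 240
Constant fifth difference = 240, so extend:
2544 + 240 = 2784;  14844 + 2784 = 17628;  63012 + 17628 = 80640;  217327 + 80640 = 297967;  645612 + 297967 = 943579

943579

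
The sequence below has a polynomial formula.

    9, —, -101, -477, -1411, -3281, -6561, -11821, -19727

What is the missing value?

-1

Using the last 7 terms:
First differences: -376, -934, -1870, -3280, -5260, -7906
Second differences: -558, -936, -1410, -1980, -2646
Third differences: -378, -474, -570, -666
Fourth differences: -96, -96, -96
Constant fourth difference = -96.
Extend backward: -378 + 96 = -282;  -558 + 282 = -276;  -376 + 276 = -100;  -101 + 100 = -1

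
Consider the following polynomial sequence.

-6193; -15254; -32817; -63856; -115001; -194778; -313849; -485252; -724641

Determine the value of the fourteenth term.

-3702626

First differences: -9061  -17563  -31039  -51145  -79777  -119071  -171403  -239389
Second differences: -8502  -13476  -20106  -28632  -39294  -52332  -67986
Third differences: -4974  -6630  -8526  -10662  -13038  -15654
Fourth differences: -1656  -1896  -2136  -2376  -2616
Fifth differences: -240  -240  -240  -240
Fifth differences constant at -240.
-2616 − 240 = -2856;  -15654 − 2856 = -18510;  -67986 − 18510 = -86496;  -239389 − 86496 = -325885;  -724641 − 325885 = -1050526
-2856 − 240 = -3096;  -18510 − 3096 = -21606;  -86496 − 21606 = -108102;  -325885 − 108102 = -433987;  -1050526 − 433987 = -1484513
-3096 − 240 = -3336;  -21606 − 3336 = -24942;  -108102 − 24942 = -133044;  -433987 − 133044 = -567031;  -1484513 − 567031 = -2051544
-3336 − 240 = -3576;  -24942 − 3576 = -28518;  -133044 − 28518 = -161562;  -567031 − 161562 = -728593;  -2051544 − 728593 = -2780137
-3576 − 240 = -3816;  -28518 − 3816 = -32334;  -161562 − 32334 = -193896;  -728593 − 193896 = -922489;  -2780137 − 922489 = -3702626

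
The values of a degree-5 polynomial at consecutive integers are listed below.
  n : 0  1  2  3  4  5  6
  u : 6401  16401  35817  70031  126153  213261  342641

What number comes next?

528027

D1: 10000, 19416, 34214, 56122, 87108, 129380
D2: 9416, 14798, 21908, 30986, 42272
D3: 5382, 7110, 9078, 11286
D4: 1728, 1968, 2208
D5: 240, 240
Constant fifth difference = 240, so extend:
2208 + 240 = 2448;  11286 + 2448 = 13734;  42272 + 13734 = 56006;  129380 + 56006 = 185386;  342641 + 185386 = 528027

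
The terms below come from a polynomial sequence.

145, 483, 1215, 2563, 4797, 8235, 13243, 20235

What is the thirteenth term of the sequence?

Δ: 338, 732, 1348, 2234, 3438, 5008, 6992
Δ²: 394, 616, 886, 1204, 1570, 1984
Δ³: 222, 270, 318, 366, 414
Δ⁴: 48, 48, 48, 48
Constant fourth difference = 48, so extend:
414 + 48 = 462;  1984 + 462 = 2446;  6992 + 2446 = 9438;  20235 + 9438 = 29673
462 + 48 = 510;  2446 + 510 = 2956;  9438 + 2956 = 12394;  29673 + 12394 = 42067
510 + 48 = 558;  2956 + 558 = 3514;  12394 + 3514 = 15908;  42067 + 15908 = 57975
558 + 48 = 606;  3514 + 606 = 4120;  15908 + 4120 = 20028;  57975 + 20028 = 78003
606 + 48 = 654;  4120 + 654 = 4774;  20028 + 4774 = 24802;  78003 + 24802 = 102805

102805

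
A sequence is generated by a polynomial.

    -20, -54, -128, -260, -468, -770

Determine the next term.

First differences: -34  -74  -132  -208  -302
Second differences: -40  -58  -76  -94
Third differences: -18  -18  -18
Constant third difference = -18, so extend:
-94 − 18 = -112;  -302 − 112 = -414;  -770 − 414 = -1184

-1184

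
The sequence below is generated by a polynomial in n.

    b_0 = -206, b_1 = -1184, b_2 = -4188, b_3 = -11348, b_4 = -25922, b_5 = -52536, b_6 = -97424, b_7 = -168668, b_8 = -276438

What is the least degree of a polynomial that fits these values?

5

Δ: -978, -3004, -7160, -14574, -26614, -44888, -71244, -107770
Δ²: -2026, -4156, -7414, -12040, -18274, -26356, -36526
Δ³: -2130, -3258, -4626, -6234, -8082, -10170
Δ⁴: -1128, -1368, -1608, -1848, -2088
Δ⁵: -240, -240, -240, -240
The fifth differences are constant, so the polynomial has degree 5.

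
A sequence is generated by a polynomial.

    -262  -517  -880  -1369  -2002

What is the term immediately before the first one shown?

Δ: -255, -363, -489, -633
Δ²: -108, -126, -144
Δ³: -18, -18
The third differences are constant at -18.
Work back: -108 + 18 = -90;  -255 + 90 = -165;  -262 + 165 = -97

-97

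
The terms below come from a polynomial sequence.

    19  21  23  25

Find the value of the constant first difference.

2

First differences: 2, 2, 2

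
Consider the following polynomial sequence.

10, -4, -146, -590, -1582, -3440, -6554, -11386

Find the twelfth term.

D1: -14, -142, -444, -992, -1858, -3114, -4832
D2: -128, -302, -548, -866, -1256, -1718
D3: -174, -246, -318, -390, -462
D4: -72, -72, -72, -72
Constant fourth difference = -72, so extend:
-462 − 72 = -534;  -1718 − 534 = -2252;  -4832 − 2252 = -7084;  -11386 − 7084 = -18470
-534 − 72 = -606;  -2252 − 606 = -2858;  -7084 − 2858 = -9942;  -18470 − 9942 = -28412
-606 − 72 = -678;  -2858 − 678 = -3536;  -9942 − 3536 = -13478;  -28412 − 13478 = -41890
-678 − 72 = -750;  -3536 − 750 = -4286;  -13478 − 4286 = -17764;  -41890 − 17764 = -59654

-59654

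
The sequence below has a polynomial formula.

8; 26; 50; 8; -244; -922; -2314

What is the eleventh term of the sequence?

-23302

Δ: 18 , 24 , -42 , -252 , -678 , -1392
Δ²: 6 , -66 , -210 , -426 , -714
Δ³: -72 , -144 , -216 , -288
Δ⁴: -72 , -72 , -72
Fourth differences constant at -72.
-288 − 72 = -360;  -714 − 360 = -1074;  -1392 − 1074 = -2466;  -2314 − 2466 = -4780
-360 − 72 = -432;  -1074 − 432 = -1506;  -2466 − 1506 = -3972;  -4780 − 3972 = -8752
-432 − 72 = -504;  -1506 − 504 = -2010;  -3972 − 2010 = -5982;  -8752 − 5982 = -14734
-504 − 72 = -576;  -2010 − 576 = -2586;  -5982 − 2586 = -8568;  -14734 − 8568 = -23302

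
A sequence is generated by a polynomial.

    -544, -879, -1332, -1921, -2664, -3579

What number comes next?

-4684

First differences: -335, -453, -589, -743, -915
Second differences: -118, -136, -154, -172
Third differences: -18, -18, -18
Constant third difference = -18, so extend:
-172 − 18 = -190;  -915 − 190 = -1105;  -3579 − 1105 = -4684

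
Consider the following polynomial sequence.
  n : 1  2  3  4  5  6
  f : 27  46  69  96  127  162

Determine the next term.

201

First differences: 19 , 23 , 27 , 31 , 35
Second differences: 4 , 4 , 4 , 4
Constant second difference = 4, so extend:
35 + 4 = 39;  162 + 39 = 201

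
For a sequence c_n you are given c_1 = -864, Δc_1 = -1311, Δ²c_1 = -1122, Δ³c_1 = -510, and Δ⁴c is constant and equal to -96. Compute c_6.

-24219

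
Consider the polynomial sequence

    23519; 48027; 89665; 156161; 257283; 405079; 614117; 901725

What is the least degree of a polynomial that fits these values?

Δ: 24508, 41638, 66496, 101122, 147796, 209038, 287608
Δ²: 17130, 24858, 34626, 46674, 61242, 78570
Δ³: 7728, 9768, 12048, 14568, 17328
Δ⁴: 2040, 2280, 2520, 2760
Δ⁵: 240, 240, 240
The fifth differences are constant, so the polynomial has degree 5.

5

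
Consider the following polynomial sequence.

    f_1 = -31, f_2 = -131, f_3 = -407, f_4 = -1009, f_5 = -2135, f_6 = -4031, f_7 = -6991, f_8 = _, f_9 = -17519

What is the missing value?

-11357

Using the first 7 terms:
-100, -276, -602, -1126, -1896, -2960
-176, -326, -524, -770, -1064
-150, -198, -246, -294
-48, -48, -48
Constant fourth difference = -48.
Extend forward: -294 − 48 = -342;  -1064 − 342 = -1406;  -2960 − 1406 = -4366;  -6991 − 4366 = -11357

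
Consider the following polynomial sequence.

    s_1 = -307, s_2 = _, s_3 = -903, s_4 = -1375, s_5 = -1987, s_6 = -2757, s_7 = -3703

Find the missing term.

Using the last 5 terms:
D1: -472  -612  -770  -946
D2: -140  -158  -176
D3: -18  -18
Constant third difference = -18.
Extend backward: -140 + 18 = -122;  -472 + 122 = -350;  -903 + 350 = -553

-553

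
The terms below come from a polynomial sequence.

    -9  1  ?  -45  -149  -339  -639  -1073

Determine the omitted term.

Using the last 5 terms:
Δ: -104  -190  -300  -434
Δ²: -86  -110  -134
Δ³: -24  -24
Constant third difference = -24.
Extend backward: -86 + 24 = -62;  -104 + 62 = -42;  -45 + 42 = -3

-3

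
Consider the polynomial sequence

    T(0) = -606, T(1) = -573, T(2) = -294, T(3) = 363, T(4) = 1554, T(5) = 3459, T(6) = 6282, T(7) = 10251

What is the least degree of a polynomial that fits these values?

First differences: 33, 279, 657, 1191, 1905, 2823, 3969
Second differences: 246, 378, 534, 714, 918, 1146
Third differences: 132, 156, 180, 204, 228
Fourth differences: 24, 24, 24, 24
The fourth differences are constant, so the polynomial has degree 4.

4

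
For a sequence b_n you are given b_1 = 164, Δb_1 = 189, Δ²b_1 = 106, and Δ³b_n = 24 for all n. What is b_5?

1652

Build the table forward from the leading diagonal:
Third differences: 24  24  24  24  24
Second differences: 106  130  154  178  202
First differences: 189  295  425  579  757
b: 164  353  648  1073  1652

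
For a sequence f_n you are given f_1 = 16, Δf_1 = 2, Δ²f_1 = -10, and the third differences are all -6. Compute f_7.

Build the table forward from the leading diagonal:
Third differences: -6, -6, -6, -6, -6, -6, -6
Second differences: -10, -16, -22, -28, -34, -40, -46
First differences: 2, -8, -24, -46, -74, -108, -148
f: 16, 18, 10, -14, -60, -134, -242

-242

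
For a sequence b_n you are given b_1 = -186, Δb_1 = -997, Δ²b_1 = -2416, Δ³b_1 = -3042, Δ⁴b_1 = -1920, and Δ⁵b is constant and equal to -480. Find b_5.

-32758

Build the table forward from the leading diagonal:
D5: -480, -480, -480, -480, -480
D4: -1920, -2400, -2880, -3360, -3840
D3: -3042, -4962, -7362, -10242, -13602
D2: -2416, -5458, -10420, -17782, -28024
D1: -997, -3413, -8871, -19291, -37073
b: -186, -1183, -4596, -13467, -32758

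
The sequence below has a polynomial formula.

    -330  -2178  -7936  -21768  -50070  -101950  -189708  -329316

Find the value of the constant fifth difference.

-480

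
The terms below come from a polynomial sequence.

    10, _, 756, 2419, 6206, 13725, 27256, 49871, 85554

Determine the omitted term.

Using the last 7 terms:
D1: 1663  3787  7519  13531  22615  35683
D2: 2124  3732  6012  9084  13068
D3: 1608  2280  3072  3984
D4: 672  792  912
D5: 120  120
Constant fifth difference = 120.
Extend backward: 672 − 120 = 552;  1608 − 552 = 1056;  2124 − 1056 = 1068;  1663 − 1068 = 595;  756 − 595 = 161

161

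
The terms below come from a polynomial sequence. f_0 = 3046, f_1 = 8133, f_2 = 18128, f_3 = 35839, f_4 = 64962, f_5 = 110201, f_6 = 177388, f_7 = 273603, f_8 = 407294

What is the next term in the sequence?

588397

First differences: 5087  9995  17711  29123  45239  67187  96215  133691
Second differences: 4908  7716  11412  16116  21948  29028  37476
Third differences: 2808  3696  4704  5832  7080  8448
Fourth differences: 888  1008  1128  1248  1368
Fifth differences: 120  120  120  120
Fifth differences constant at 120.
1368 + 120 = 1488;  8448 + 1488 = 9936;  37476 + 9936 = 47412;  133691 + 47412 = 181103;  407294 + 181103 = 588397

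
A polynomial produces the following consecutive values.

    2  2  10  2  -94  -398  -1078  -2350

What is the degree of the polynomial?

4

Δ: 0, 8, -8, -96, -304, -680, -1272
Δ²: 8, -16, -88, -208, -376, -592
Δ³: -24, -72, -120, -168, -216
Δ⁴: -48, -48, -48, -48
The fourth differences are constant, so the polynomial has degree 4.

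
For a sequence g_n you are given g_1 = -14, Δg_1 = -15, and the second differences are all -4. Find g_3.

-48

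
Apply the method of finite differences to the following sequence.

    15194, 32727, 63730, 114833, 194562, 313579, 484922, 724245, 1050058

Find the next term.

1483967

Δ: 17533, 31003, 51103, 79729, 119017, 171343, 239323, 325813
Δ²: 13470, 20100, 28626, 39288, 52326, 67980, 86490
Δ³: 6630, 8526, 10662, 13038, 15654, 18510
Δ⁴: 1896, 2136, 2376, 2616, 2856
Δ⁵: 240, 240, 240, 240
Fifth differences constant at 240.
2856 + 240 = 3096;  18510 + 3096 = 21606;  86490 + 21606 = 108096;  325813 + 108096 = 433909;  1050058 + 433909 = 1483967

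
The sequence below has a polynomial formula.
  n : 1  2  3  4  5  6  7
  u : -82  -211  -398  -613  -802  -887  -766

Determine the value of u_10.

2213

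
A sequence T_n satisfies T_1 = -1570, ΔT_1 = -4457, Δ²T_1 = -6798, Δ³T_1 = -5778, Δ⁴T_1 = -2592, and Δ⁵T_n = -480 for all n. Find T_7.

-287602

Build the table forward from the leading diagonal:
Fifth differences: -480, -480, -480, -480, -480, -480, -480
Fourth differences: -2592, -3072, -3552, -4032, -4512, -4992, -5472
Third differences: -5778, -8370, -11442, -14994, -19026, -23538, -28530
Second differences: -6798, -12576, -20946, -32388, -47382, -66408, -89946
First differences: -4457, -11255, -23831, -44777, -77165, -124547, -190955
T: -1570, -6027, -17282, -41113, -85890, -163055, -287602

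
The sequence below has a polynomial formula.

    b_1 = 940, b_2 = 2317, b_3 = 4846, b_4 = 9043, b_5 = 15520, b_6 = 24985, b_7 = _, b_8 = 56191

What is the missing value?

38242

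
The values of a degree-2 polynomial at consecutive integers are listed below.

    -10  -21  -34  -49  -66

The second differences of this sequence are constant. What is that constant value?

-2

Δ: -11, -13, -15, -17
Δ²: -2, -2, -2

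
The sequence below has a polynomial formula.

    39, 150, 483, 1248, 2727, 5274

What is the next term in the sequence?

9315

Δ: 111, 333, 765, 1479, 2547
Δ²: 222, 432, 714, 1068
Δ³: 210, 282, 354
Δ⁴: 72, 72
Fourth differences constant at 72.
354 + 72 = 426;  1068 + 426 = 1494;  2547 + 1494 = 4041;  5274 + 4041 = 9315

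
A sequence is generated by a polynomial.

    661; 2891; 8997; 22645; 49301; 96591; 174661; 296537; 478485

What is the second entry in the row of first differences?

Δ: 2230, 6106, 13648, 26656, 47290, 78070, 121876, 181948
Δ²: 3876, 7542, 13008, 20634, 30780, 43806, 60072
Δ³: 3666, 5466, 7626, 10146, 13026, 16266
Δ⁴: 1800, 2160, 2520, 2880, 3240
Δ⁵: 360, 360, 360, 360

6106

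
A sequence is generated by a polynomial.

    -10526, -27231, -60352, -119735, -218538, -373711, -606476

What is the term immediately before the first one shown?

-3223

-16705, -33121, -59383, -98803, -155173, -232765
-16416, -26262, -39420, -56370, -77592
-9846, -13158, -16950, -21222
-3312, -3792, -4272
-480, -480
The fifth differences are constant at -480.
Work back: -3312 + 480 = -2832;  -9846 + 2832 = -7014;  -16416 + 7014 = -9402;  -16705 + 9402 = -7303;  -10526 + 7303 = -3223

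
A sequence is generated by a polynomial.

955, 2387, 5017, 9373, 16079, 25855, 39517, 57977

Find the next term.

82243

Δ: 1432 , 2630 , 4356 , 6706 , 9776 , 13662 , 18460
Δ²: 1198 , 1726 , 2350 , 3070 , 3886 , 4798
Δ³: 528 , 624 , 720 , 816 , 912
Δ⁴: 96 , 96 , 96 , 96
Constant fourth difference = 96, so extend:
912 + 96 = 1008;  4798 + 1008 = 5806;  18460 + 5806 = 24266;  57977 + 24266 = 82243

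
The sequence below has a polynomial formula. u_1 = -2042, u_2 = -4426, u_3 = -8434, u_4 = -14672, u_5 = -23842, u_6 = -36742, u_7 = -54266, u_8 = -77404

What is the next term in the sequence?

-2384, -4008, -6238, -9170, -12900, -17524, -23138
-1624, -2230, -2932, -3730, -4624, -5614
-606, -702, -798, -894, -990
-96, -96, -96, -96
Fourth differences constant at -96.
-990 − 96 = -1086;  -5614 − 1086 = -6700;  -23138 − 6700 = -29838;  -77404 − 29838 = -107242

-107242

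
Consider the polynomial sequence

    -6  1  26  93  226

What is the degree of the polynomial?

D1: 7, 25, 67, 133
D2: 18, 42, 66
D3: 24, 24
The third differences are constant, so the polynomial has degree 3.

3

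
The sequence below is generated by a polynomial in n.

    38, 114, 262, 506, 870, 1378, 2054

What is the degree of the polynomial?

76, 148, 244, 364, 508, 676
72, 96, 120, 144, 168
24, 24, 24, 24
The third differences are constant, so the polynomial has degree 3.

3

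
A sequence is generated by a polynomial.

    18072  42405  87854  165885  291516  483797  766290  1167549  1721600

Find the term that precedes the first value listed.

Δ: 24333, 45449, 78031, 125631, 192281, 282493, 401259, 554051
Δ²: 21116, 32582, 47600, 66650, 90212, 118766, 152792
Δ³: 11466, 15018, 19050, 23562, 28554, 34026
Δ⁴: 3552, 4032, 4512, 4992, 5472
Δ⁵: 480, 480, 480, 480
The fifth differences are constant at 480.
Work back: 3552 − 480 = 3072;  11466 − 3072 = 8394;  21116 − 8394 = 12722;  24333 − 12722 = 11611;  18072 − 11611 = 6461

6461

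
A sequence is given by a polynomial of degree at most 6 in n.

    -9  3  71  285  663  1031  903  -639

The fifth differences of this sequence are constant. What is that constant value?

-120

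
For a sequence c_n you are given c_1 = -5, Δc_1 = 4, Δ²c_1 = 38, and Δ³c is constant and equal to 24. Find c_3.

41

Build the table forward from the leading diagonal:
Third differences: 24  24  24
Second differences: 38  62  86
First differences: 4  42  104
c: -5  -1  41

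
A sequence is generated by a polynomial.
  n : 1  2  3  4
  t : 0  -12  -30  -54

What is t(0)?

First differences: -12, -18, -24
Second differences: -6, -6
The second differences are constant at -6.
Work back: -12 + 6 = -6;  0 + 6 = 6

6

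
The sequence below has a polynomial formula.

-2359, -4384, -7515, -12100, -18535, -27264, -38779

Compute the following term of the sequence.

-53620

Δ: -2025 , -3131 , -4585 , -6435 , -8729 , -11515
Δ²: -1106 , -1454 , -1850 , -2294 , -2786
Δ³: -348 , -396 , -444 , -492
Δ⁴: -48 , -48 , -48
The fourth differences are constant (-48).
-492 − 48 = -540;  -2786 − 540 = -3326;  -11515 − 3326 = -14841;  -38779 − 14841 = -53620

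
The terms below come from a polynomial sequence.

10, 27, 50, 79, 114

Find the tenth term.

17 , 23 , 29 , 35
6 , 6 , 6
Constant second difference = 6, so extend:
35 + 6 = 41;  114 + 41 = 155
41 + 6 = 47;  155 + 47 = 202
47 + 6 = 53;  202 + 53 = 255
53 + 6 = 59;  255 + 59 = 314
59 + 6 = 65;  314 + 65 = 379

379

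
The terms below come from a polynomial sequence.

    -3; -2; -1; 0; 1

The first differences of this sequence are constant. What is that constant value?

1

Δ: 1, 1, 1, 1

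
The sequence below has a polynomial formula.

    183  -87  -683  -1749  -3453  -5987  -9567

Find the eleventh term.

-39507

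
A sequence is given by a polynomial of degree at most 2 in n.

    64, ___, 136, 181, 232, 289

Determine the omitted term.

97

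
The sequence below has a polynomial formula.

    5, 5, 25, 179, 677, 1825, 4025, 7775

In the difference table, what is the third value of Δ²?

First differences: 0, 20, 154, 498, 1148, 2200, 3750
Second differences: 20, 134, 344, 650, 1052, 1550
Third differences: 114, 210, 306, 402, 498
Fourth differences: 96, 96, 96, 96

344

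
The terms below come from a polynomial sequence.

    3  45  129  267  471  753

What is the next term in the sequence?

First differences: 42 , 84 , 138 , 204 , 282
Second differences: 42 , 54 , 66 , 78
Third differences: 12 , 12 , 12
Constant third difference = 12, so extend:
78 + 12 = 90;  282 + 90 = 372;  753 + 372 = 1125

1125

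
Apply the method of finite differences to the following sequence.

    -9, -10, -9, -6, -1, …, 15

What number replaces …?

6

Using the first 5 terms:
-1  1  3  5
2  2  2
Constant second difference = 2.
Extend forward: 5 + 2 = 7;  -1 + 7 = 6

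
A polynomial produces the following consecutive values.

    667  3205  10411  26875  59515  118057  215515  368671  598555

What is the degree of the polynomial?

5

First differences: 2538, 7206, 16464, 32640, 58542, 97458, 153156, 229884
Second differences: 4668, 9258, 16176, 25902, 38916, 55698, 76728
Third differences: 4590, 6918, 9726, 13014, 16782, 21030
Fourth differences: 2328, 2808, 3288, 3768, 4248
Fifth differences: 480, 480, 480, 480
The fifth differences are constant, so the polynomial has degree 5.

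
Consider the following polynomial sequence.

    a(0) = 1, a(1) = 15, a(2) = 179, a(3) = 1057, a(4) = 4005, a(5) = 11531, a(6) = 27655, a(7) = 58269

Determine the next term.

D1: 14 , 164 , 878 , 2948 , 7526 , 16124 , 30614
D2: 150 , 714 , 2070 , 4578 , 8598 , 14490
D3: 564 , 1356 , 2508 , 4020 , 5892
D4: 792 , 1152 , 1512 , 1872
D5: 360 , 360 , 360
The fifth differences are constant (360).
1872 + 360 = 2232;  5892 + 2232 = 8124;  14490 + 8124 = 22614;  30614 + 22614 = 53228;  58269 + 53228 = 111497

111497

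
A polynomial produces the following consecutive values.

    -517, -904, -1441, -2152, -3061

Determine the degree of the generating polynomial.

3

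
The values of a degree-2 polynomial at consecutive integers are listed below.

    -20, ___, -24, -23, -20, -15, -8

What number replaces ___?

-23

Using the last 5 terms:
Δ: 1  3  5  7
Δ²: 2  2  2
Constant second difference = 2.
Extend backward: 1 − 2 = -1;  -24 + 1 = -23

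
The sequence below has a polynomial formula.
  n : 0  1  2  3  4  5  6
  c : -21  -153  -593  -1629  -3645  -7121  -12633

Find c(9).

-48585

D1: -132, -440, -1036, -2016, -3476, -5512
D2: -308, -596, -980, -1460, -2036
D3: -288, -384, -480, -576
D4: -96, -96, -96
Constant fourth difference = -96, so extend:
-576 − 96 = -672;  -2036 − 672 = -2708;  -5512 − 2708 = -8220;  -12633 − 8220 = -20853
-672 − 96 = -768;  -2708 − 768 = -3476;  -8220 − 3476 = -11696;  -20853 − 11696 = -32549
-768 − 96 = -864;  -3476 − 864 = -4340;  -11696 − 4340 = -16036;  -32549 − 16036 = -48585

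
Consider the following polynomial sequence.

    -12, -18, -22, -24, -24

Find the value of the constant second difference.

First differences: -6, -4, -2, 0
Second differences: 2, 2, 2

2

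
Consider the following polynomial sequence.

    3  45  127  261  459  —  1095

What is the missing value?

733

Using the first 5 terms:
42  82  134  198
40  52  64
12  12
Constant third difference = 12.
Extend forward: 64 + 12 = 76;  198 + 76 = 274;  459 + 274 = 733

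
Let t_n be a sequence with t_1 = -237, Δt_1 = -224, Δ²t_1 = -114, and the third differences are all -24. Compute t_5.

Build the table forward from the leading diagonal:
Third differences: -24, -24, -24, -24, -24
Second differences: -114, -138, -162, -186, -210
First differences: -224, -338, -476, -638, -824
t: -237, -461, -799, -1275, -1913

-1913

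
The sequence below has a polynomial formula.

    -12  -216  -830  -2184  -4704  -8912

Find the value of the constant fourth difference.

-96

D1: -204, -614, -1354, -2520, -4208
D2: -410, -740, -1166, -1688
D3: -330, -426, -522
D4: -96, -96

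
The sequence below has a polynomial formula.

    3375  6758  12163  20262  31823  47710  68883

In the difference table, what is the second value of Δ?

5405

Δ: 3383, 5405, 8099, 11561, 15887, 21173
Δ²: 2022, 2694, 3462, 4326, 5286
Δ³: 672, 768, 864, 960
Δ⁴: 96, 96, 96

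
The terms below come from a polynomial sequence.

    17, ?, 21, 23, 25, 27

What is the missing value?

19

Using the last 4 terms:
Δ: 2  2  2
Constant first difference = 2.
Extend backward: 21 − 2 = 19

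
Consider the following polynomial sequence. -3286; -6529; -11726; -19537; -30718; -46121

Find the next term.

D1: -3243, -5197, -7811, -11181, -15403
D2: -1954, -2614, -3370, -4222
D3: -660, -756, -852
D4: -96, -96
Fourth differences constant at -96.
-852 − 96 = -948;  -4222 − 948 = -5170;  -15403 − 5170 = -20573;  -46121 − 20573 = -66694

-66694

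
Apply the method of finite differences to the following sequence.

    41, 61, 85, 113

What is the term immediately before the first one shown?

First differences: 20, 24, 28
Second differences: 4, 4
The second differences are constant at 4.
Work back: 20 − 4 = 16;  41 − 16 = 25

25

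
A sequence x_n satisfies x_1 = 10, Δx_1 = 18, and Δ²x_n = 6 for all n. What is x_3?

Build the table forward from the leading diagonal:
Second differences: 6, 6, 6
First differences: 18, 24, 30
x: 10, 28, 52

52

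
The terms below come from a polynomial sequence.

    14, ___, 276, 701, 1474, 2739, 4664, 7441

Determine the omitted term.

79

Using the last 6 terms:
Δ: 425  773  1265  1925  2777
Δ²: 348  492  660  852
Δ³: 144  168  192
Δ⁴: 24  24
Constant fourth difference = 24.
Extend backward: 144 − 24 = 120;  348 − 120 = 228;  425 − 228 = 197;  276 − 197 = 79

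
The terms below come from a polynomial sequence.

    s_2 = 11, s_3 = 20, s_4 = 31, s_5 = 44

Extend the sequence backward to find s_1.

9, 11, 13
2, 2
The second differences are constant at 2.
Work back: 9 − 2 = 7;  11 − 7 = 4

4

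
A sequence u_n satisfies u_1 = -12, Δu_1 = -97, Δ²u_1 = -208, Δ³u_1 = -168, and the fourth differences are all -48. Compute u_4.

Build the table forward from the leading diagonal:
D4: -48, -48, -48, -48
D3: -168, -216, -264, -312
D2: -208, -376, -592, -856
D1: -97, -305, -681, -1273
u: -12, -109, -414, -1095

-1095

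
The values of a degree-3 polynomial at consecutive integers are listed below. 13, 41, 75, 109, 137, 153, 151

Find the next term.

D1: 28  34  34  28  16  -2
D2: 6  0  -6  -12  -18
D3: -6  -6  -6  -6
The third differences are constant (-6).
-18 − 6 = -24;  -2 − 24 = -26;  151 − 26 = 125

125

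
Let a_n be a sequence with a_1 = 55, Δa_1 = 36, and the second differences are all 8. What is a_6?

Build the table forward from the leading diagonal:
Δ²: 8, 8, 8, 8, 8, 8
Δ: 36, 44, 52, 60, 68, 76
a: 55, 91, 135, 187, 247, 315

315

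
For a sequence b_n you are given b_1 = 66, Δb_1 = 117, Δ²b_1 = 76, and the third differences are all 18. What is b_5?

Build the table forward from the leading diagonal:
Δ³: 18, 18, 18, 18, 18
Δ²: 76, 94, 112, 130, 148
Δ: 117, 193, 287, 399, 529
b: 66, 183, 376, 663, 1062

1062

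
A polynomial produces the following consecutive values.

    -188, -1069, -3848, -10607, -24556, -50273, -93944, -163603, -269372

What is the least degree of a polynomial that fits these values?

First differences: -881, -2779, -6759, -13949, -25717, -43671, -69659, -105769
Second differences: -1898, -3980, -7190, -11768, -17954, -25988, -36110
Third differences: -2082, -3210, -4578, -6186, -8034, -10122
Fourth differences: -1128, -1368, -1608, -1848, -2088
Fifth differences: -240, -240, -240, -240
The fifth differences are constant, so the polynomial has degree 5.

5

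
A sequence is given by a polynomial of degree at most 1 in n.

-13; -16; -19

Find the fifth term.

-25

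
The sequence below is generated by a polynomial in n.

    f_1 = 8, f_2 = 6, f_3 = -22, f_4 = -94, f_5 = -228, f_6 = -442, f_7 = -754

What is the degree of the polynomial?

3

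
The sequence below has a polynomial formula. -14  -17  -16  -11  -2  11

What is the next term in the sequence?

D1: -3, 1, 5, 9, 13
D2: 4, 4, 4, 4
The second differences are constant (4).
13 + 4 = 17;  11 + 17 = 28

28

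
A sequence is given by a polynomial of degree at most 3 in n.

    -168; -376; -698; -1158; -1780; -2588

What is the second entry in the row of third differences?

Δ: -208, -322, -460, -622, -808
Δ²: -114, -138, -162, -186
Δ³: -24, -24, -24

-24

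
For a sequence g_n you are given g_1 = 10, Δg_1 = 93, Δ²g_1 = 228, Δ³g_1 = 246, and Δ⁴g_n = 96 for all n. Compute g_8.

Build the table forward from the leading diagonal:
Fourth differences: 96  96  96  96  96  96  96  96
Third differences: 246  342  438  534  630  726  822  918
Second differences: 228  474  816  1254  1788  2418  3144  3966
First differences: 93  321  795  1611  2865  4653  7071  10215
g: 10  103  424  1219  2830  5695  10348  17419

17419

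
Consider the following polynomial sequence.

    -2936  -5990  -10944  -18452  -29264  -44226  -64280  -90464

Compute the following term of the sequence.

-123912

-3054, -4954, -7508, -10812, -14962, -20054, -26184
-1900, -2554, -3304, -4150, -5092, -6130
-654, -750, -846, -942, -1038
-96, -96, -96, -96
The fourth differences are constant (-96).
-1038 − 96 = -1134;  -6130 − 1134 = -7264;  -26184 − 7264 = -33448;  -90464 − 33448 = -123912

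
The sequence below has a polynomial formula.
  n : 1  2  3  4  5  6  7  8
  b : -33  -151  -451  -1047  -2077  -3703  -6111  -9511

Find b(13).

Δ: -118  -300  -596  -1030  -1626  -2408  -3400
Δ²: -182  -296  -434  -596  -782  -992
Δ³: -114  -138  -162  -186  -210
Δ⁴: -24  -24  -24  -24
Fourth differences constant at -24.
-210 − 24 = -234;  -992 − 234 = -1226;  -3400 − 1226 = -4626;  -9511 − 4626 = -14137
-234 − 24 = -258;  -1226 − 258 = -1484;  -4626 − 1484 = -6110;  -14137 − 6110 = -20247
-258 − 24 = -282;  -1484 − 282 = -1766;  -6110 − 1766 = -7876;  -20247 − 7876 = -28123
-282 − 24 = -306;  -1766 − 306 = -2072;  -7876 − 2072 = -9948;  -28123 − 9948 = -38071
-306 − 24 = -330;  -2072 − 330 = -2402;  -9948 − 2402 = -12350;  -38071 − 12350 = -50421

-50421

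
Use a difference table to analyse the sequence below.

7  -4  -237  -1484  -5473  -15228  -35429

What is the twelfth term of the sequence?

-618204

D1: -11 , -233 , -1247 , -3989 , -9755 , -20201
D2: -222 , -1014 , -2742 , -5766 , -10446
D3: -792 , -1728 , -3024 , -4680
D4: -936 , -1296 , -1656
D5: -360 , -360
Fifth differences constant at -360.
-1656 − 360 = -2016;  -4680 − 2016 = -6696;  -10446 − 6696 = -17142;  -20201 − 17142 = -37343;  -35429 − 37343 = -72772
-2016 − 360 = -2376;  -6696 − 2376 = -9072;  -17142 − 9072 = -26214;  -37343 − 26214 = -63557;  -72772 − 63557 = -136329
-2376 − 360 = -2736;  -9072 − 2736 = -11808;  -26214 − 11808 = -38022;  -63557 − 38022 = -101579;  -136329 − 101579 = -237908
-2736 − 360 = -3096;  -11808 − 3096 = -14904;  -38022 − 14904 = -52926;  -101579 − 52926 = -154505;  -237908 − 154505 = -392413
-3096 − 360 = -3456;  -14904 − 3456 = -18360;  -52926 − 18360 = -71286;  -154505 − 71286 = -225791;  -392413 − 225791 = -618204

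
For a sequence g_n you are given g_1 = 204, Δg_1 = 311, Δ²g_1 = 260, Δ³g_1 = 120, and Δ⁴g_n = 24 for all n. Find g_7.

8730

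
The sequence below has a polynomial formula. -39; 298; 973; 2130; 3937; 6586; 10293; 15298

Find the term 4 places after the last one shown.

53938

D1: 337, 675, 1157, 1807, 2649, 3707, 5005
D2: 338, 482, 650, 842, 1058, 1298
D3: 144, 168, 192, 216, 240
D4: 24, 24, 24, 24
Fourth differences constant at 24.
240 + 24 = 264;  1298 + 264 = 1562;  5005 + 1562 = 6567;  15298 + 6567 = 21865
264 + 24 = 288;  1562 + 288 = 1850;  6567 + 1850 = 8417;  21865 + 8417 = 30282
288 + 24 = 312;  1850 + 312 = 2162;  8417 + 2162 = 10579;  30282 + 10579 = 40861
312 + 24 = 336;  2162 + 336 = 2498;  10579 + 2498 = 13077;  40861 + 13077 = 53938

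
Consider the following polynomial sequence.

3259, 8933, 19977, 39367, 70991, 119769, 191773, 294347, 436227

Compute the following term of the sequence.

627661

5674, 11044, 19390, 31624, 48778, 72004, 102574, 141880
5370, 8346, 12234, 17154, 23226, 30570, 39306
2976, 3888, 4920, 6072, 7344, 8736
912, 1032, 1152, 1272, 1392
120, 120, 120, 120
The fifth differences are constant (120).
1392 + 120 = 1512;  8736 + 1512 = 10248;  39306 + 10248 = 49554;  141880 + 49554 = 191434;  436227 + 191434 = 627661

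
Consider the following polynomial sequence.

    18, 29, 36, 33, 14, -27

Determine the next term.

-96

11, 7, -3, -19, -41
-4, -10, -16, -22
-6, -6, -6
The third differences are constant (-6).
-22 − 6 = -28;  -41 − 28 = -69;  -27 − 69 = -96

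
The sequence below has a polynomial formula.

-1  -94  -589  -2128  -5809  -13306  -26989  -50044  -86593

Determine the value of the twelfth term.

-334984

Δ: -93, -495, -1539, -3681, -7497, -13683, -23055, -36549
Δ²: -402, -1044, -2142, -3816, -6186, -9372, -13494
Δ³: -642, -1098, -1674, -2370, -3186, -4122
Δ⁴: -456, -576, -696, -816, -936
Δ⁵: -120, -120, -120, -120
Fifth differences constant at -120.
-936 − 120 = -1056;  -4122 − 1056 = -5178;  -13494 − 5178 = -18672;  -36549 − 18672 = -55221;  -86593 − 55221 = -141814
-1056 − 120 = -1176;  -5178 − 1176 = -6354;  -18672 − 6354 = -25026;  -55221 − 25026 = -80247;  -141814 − 80247 = -222061
-1176 − 120 = -1296;  -6354 − 1296 = -7650;  -25026 − 7650 = -32676;  -80247 − 32676 = -112923;  -222061 − 112923 = -334984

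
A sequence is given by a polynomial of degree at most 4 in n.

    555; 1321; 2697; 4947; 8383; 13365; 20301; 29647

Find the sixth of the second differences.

First differences: 766, 1376, 2250, 3436, 4982, 6936, 9346
Second differences: 610, 874, 1186, 1546, 1954, 2410
Third differences: 264, 312, 360, 408, 456
Fourth differences: 48, 48, 48, 48

2410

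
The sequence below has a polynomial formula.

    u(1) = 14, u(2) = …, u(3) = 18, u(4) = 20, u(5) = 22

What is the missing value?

16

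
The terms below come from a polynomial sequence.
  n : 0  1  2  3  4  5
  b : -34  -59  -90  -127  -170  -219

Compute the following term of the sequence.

Δ: -25, -31, -37, -43, -49
Δ²: -6, -6, -6, -6
The second differences are constant (-6).
-49 − 6 = -55;  -219 − 55 = -274

-274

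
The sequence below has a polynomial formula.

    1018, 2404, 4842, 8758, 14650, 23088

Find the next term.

Δ: 1386 , 2438 , 3916 , 5892 , 8438
Δ²: 1052 , 1478 , 1976 , 2546
Δ³: 426 , 498 , 570
Δ⁴: 72 , 72
The fourth differences are constant (72).
570 + 72 = 642;  2546 + 642 = 3188;  8438 + 3188 = 11626;  23088 + 11626 = 34714

34714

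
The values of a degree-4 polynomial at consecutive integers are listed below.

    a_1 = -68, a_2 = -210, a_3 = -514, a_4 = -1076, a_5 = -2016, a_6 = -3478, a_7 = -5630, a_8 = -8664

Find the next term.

D1: -142 , -304 , -562 , -940 , -1462 , -2152 , -3034
D2: -162 , -258 , -378 , -522 , -690 , -882
D3: -96 , -120 , -144 , -168 , -192
D4: -24 , -24 , -24 , -24
Fourth differences constant at -24.
-192 − 24 = -216;  -882 − 216 = -1098;  -3034 − 1098 = -4132;  -8664 − 4132 = -12796

-12796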